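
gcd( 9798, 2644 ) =2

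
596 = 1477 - 881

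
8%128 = 8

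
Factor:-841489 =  - 11^1*227^1*337^1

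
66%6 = 0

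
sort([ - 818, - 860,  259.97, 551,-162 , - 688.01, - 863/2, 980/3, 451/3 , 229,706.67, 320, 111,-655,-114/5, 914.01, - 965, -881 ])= [-965,-881, - 860,  -  818,-688.01,-655, - 863/2,-162,-114/5,  111,  451/3, 229,259.97,320,980/3 , 551, 706.67, 914.01]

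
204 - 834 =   -  630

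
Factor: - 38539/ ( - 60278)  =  2^( - 1)*17^1*2267^1 * 30139^( - 1)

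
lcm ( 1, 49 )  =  49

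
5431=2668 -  - 2763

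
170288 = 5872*29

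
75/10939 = 75/10939 = 0.01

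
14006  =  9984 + 4022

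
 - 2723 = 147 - 2870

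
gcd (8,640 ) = 8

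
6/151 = 6/151 = 0.04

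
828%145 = 103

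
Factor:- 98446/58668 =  - 2^( - 1)*3^( - 1)*4889^(  -  1 ) * 49223^1 = - 49223/29334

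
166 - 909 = -743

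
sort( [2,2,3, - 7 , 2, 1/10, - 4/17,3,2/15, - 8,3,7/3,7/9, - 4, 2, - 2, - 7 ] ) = [-8,-7,-7,-4, - 2,- 4/17,1/10,  2/15,7/9,2,2, 2,2,7/3,3,3,3]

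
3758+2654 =6412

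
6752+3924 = 10676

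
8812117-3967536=4844581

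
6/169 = 6/169 = 0.04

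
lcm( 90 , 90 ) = 90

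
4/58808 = 1/14702 = 0.00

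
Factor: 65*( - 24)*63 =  -2^3*3^3 * 5^1*7^1*13^1=- 98280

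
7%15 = 7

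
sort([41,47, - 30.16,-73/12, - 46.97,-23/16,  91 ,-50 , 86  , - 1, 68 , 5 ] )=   [ - 50, - 46.97, - 30.16, - 73/12, - 23/16, - 1, 5,41, 47,68,86,91 ] 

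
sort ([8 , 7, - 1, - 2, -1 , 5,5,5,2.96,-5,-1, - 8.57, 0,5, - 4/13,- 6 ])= [ - 8.57,-6, - 5,-2, - 1,-1 ,-1, - 4/13,  0,2.96 , 5,5, 5, 5,7,8 ] 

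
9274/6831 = 1+2443/6831 = 1.36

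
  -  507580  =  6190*( - 82)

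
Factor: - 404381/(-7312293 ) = 3^( - 2)*404381^1 * 812477^( -1 )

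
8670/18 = 481+2/3 = 481.67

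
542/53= 542/53=10.23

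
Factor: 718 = 2^1*359^1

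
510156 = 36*14171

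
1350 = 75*18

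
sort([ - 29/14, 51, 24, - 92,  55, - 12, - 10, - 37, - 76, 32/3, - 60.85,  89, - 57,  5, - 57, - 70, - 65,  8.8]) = [ - 92, - 76,-70, - 65,  -  60.85, - 57,-57, - 37 ,  -  12,-10,  -  29/14,  5, 8.8, 32/3,24, 51 , 55, 89]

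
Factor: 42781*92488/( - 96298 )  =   - 2^2*11^1*89^(-1)*179^1*239^1*541^(  -  1 )*1051^1=-  1978364564/48149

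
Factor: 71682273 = 3^3*13^1*443^1*461^1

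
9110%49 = 45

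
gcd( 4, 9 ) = 1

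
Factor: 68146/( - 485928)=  - 34073/242964 = - 2^ ( - 2)*3^( - 2)*13^1*17^( - 1) * 397^ ( - 1 )*2621^1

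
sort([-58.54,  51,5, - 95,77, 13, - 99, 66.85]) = [ - 99,-95, - 58.54, 5, 13,  51, 66.85, 77 ] 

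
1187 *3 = 3561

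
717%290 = 137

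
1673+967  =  2640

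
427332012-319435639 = 107896373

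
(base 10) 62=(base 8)76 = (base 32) 1U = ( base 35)1r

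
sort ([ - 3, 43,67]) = [ - 3 , 43,67] 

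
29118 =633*46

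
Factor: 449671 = 449671^1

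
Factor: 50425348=2^2*173^1*72869^1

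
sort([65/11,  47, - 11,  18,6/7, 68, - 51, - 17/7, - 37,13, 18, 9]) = [ - 51, - 37, -11, - 17/7, 6/7,  65/11, 9, 13, 18 , 18,47,  68]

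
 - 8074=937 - 9011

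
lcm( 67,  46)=3082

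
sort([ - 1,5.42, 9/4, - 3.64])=[- 3.64, - 1,9/4,5.42 ]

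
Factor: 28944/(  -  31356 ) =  - 12/13 = - 2^2*3^1*13^( - 1 )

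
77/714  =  11/102 = 0.11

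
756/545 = 1 + 211/545 = 1.39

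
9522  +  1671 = 11193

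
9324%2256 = 300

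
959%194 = 183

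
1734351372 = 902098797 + 832252575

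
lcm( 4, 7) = 28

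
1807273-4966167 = -3158894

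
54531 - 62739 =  - 8208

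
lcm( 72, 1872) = 1872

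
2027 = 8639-6612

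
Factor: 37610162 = 2^1*79^1*238039^1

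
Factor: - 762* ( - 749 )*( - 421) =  -2^1* 3^1*7^1 * 107^1 * 127^1*421^1= -  240280698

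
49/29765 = 49/29765 = 0.00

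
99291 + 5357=104648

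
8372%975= 572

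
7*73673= 515711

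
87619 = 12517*7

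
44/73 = 44/73 = 0.60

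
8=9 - 1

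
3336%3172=164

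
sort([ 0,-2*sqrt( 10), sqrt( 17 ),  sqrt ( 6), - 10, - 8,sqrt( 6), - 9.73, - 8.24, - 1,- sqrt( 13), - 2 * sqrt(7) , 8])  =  [ - 10,  -  9.73, - 8.24, - 8, - 2*sqrt( 10),-2*sqrt(7 ), - sqrt ( 13 ), - 1,  0,sqrt(6),sqrt( 6 ),  sqrt( 17),8]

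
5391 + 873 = 6264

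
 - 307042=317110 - 624152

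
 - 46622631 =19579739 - 66202370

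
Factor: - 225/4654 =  - 2^( - 1)*3^2*5^2*13^( - 1 )*179^( - 1)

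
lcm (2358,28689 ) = 172134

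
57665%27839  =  1987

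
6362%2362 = 1638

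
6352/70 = 3176/35 = 90.74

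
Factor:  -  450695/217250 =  - 2^( - 1)*5^( - 2 )*7^1*11^(  -  1) * 163^1 = -  1141/550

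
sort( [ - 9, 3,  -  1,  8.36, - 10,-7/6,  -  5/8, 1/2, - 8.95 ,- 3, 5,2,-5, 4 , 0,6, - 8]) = [ - 10, - 9, - 8.95, - 8, - 5, - 3, - 7/6,  -  1 , - 5/8, 0, 1/2,2 , 3,4,5,6 , 8.36]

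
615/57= 205/19 =10.79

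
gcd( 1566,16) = 2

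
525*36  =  18900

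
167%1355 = 167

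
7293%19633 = 7293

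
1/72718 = 1/72718 = 0.00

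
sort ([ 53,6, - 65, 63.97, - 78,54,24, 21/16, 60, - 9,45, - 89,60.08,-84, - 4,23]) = [ - 89, - 84, - 78, - 65 , - 9, - 4, 21/16,6, 23,  24, 45,53, 54,60,60.08,63.97]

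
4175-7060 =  - 2885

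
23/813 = 23/813 = 0.03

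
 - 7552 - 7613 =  - 15165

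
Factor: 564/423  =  4/3 = 2^2*3^(-1) 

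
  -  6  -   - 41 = 35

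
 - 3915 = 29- 3944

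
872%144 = 8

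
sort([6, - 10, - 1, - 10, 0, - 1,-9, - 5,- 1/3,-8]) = [ - 10,-10, - 9, - 8,-5, - 1, - 1, - 1/3,0,6] 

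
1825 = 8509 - 6684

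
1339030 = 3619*370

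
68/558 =34/279  =  0.12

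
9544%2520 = 1984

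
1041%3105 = 1041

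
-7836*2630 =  - 20608680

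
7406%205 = 26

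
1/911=1/911=0.00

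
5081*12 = 60972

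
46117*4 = 184468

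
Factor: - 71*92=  - 6532 = - 2^2*23^1 * 71^1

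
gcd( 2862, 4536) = 54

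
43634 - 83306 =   -  39672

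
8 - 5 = 3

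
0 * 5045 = 0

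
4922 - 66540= - 61618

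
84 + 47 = 131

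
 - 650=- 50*13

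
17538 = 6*2923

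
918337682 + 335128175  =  1253465857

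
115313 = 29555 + 85758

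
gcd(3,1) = 1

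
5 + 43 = 48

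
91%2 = 1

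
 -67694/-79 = 856 + 70/79= 856.89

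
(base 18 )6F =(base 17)74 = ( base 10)123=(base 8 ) 173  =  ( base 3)11120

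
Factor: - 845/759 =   -  3^ ( - 1 )*5^1*11^( -1)  *13^2 * 23^( - 1 )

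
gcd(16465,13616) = 37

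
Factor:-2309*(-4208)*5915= 57471748880= 2^4*5^1*7^1*13^2*263^1 * 2309^1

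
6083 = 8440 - 2357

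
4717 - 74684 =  - 69967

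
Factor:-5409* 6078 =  - 32875902 = - 2^1*3^3*601^1*1013^1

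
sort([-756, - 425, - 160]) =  [ - 756, - 425, - 160]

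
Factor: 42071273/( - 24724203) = - 3^( - 1)*7^(-1)*61^1* 157^( - 1)*7499^( - 1)*689693^1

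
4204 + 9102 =13306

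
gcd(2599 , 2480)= 1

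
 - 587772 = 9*( - 65308)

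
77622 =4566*17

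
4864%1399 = 667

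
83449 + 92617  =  176066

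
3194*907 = 2896958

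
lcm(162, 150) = 4050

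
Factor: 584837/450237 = 869/669 = 3^( - 1)*11^1*79^1 *223^ ( - 1)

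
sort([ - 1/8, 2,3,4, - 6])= [-6,-1/8 , 2, 3,4]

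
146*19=2774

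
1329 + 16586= 17915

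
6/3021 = 2/1007 = 0.00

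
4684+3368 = 8052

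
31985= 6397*5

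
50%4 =2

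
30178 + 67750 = 97928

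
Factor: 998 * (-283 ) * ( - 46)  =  12991964 = 2^2 * 23^1 * 283^1 * 499^1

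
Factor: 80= 2^4 * 5^1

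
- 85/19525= - 17/3905 = - 0.00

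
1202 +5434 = 6636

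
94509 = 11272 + 83237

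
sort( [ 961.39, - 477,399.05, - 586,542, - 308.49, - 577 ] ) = [ - 586,- 577, - 477 , - 308.49, 399.05,  542,961.39]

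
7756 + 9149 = 16905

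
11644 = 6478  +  5166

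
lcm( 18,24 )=72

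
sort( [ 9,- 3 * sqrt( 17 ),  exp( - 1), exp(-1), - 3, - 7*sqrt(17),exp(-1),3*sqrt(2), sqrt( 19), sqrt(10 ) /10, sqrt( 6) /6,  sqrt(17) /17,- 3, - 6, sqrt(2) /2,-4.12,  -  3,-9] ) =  [ - 7*sqrt( 17), - 3*sqrt( 17) , - 9, - 6, -4.12, - 3, -3 , - 3,  sqrt(17) /17 , sqrt( 10) /10 , exp( - 1), exp( - 1),exp( - 1),sqrt(6 )/6,sqrt( 2 ) /2,  3*sqrt( 2),sqrt(19), 9] 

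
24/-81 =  - 1 + 19/27 = -0.30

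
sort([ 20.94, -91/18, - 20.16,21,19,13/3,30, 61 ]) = [ - 20.16, - 91/18, 13/3,19,20.94,21,30, 61]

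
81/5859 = 3/217 = 0.01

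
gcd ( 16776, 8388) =8388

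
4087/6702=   4087/6702= 0.61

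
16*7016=112256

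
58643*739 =43337177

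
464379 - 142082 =322297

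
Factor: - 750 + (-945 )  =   - 1695=- 3^1* 5^1* 113^1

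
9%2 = 1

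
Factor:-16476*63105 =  - 2^2*3^2*5^1*7^1*601^1 *1373^1 = -  1039717980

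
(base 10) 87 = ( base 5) 322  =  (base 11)7A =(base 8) 127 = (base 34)2j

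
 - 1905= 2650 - 4555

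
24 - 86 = - 62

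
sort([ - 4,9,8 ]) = [-4, 8,9] 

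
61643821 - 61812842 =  - 169021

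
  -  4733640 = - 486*9740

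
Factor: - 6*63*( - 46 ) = 2^2*3^3*7^1*23^1  =  17388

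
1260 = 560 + 700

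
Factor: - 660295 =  - 5^1* 132059^1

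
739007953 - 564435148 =174572805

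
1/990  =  1/990 = 0.00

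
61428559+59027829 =120456388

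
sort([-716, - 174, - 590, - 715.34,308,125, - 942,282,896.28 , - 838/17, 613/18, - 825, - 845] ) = [-942, - 845  , - 825, - 716, - 715.34, - 590, - 174, - 838/17,613/18,125,282,308, 896.28 ] 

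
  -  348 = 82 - 430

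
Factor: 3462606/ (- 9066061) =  - 2^1*3^2* 7^1*71^(-1 )*27481^1*127691^( - 1 )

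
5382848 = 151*35648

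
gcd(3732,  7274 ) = 2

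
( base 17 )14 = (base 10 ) 21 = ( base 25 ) L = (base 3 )210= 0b10101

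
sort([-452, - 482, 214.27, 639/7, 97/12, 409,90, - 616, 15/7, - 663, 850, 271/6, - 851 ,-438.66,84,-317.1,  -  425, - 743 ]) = [- 851 , - 743,-663,-616, -482,-452, -438.66,-425, - 317.1, 15/7, 97/12  ,  271/6, 84, 90, 639/7, 214.27 , 409, 850 ] 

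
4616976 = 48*96187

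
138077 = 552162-414085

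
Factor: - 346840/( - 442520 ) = 29/37=29^1* 37^( - 1)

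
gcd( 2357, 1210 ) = 1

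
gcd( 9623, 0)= 9623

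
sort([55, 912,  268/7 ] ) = [268/7 , 55, 912]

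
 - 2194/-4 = 1097/2 = 548.50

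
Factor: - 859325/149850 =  - 2^( - 1)*3^( - 4)*929^1= - 929/162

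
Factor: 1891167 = 3^1*443^1*1423^1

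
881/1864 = 881/1864= 0.47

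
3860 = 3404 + 456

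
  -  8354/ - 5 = 1670 + 4/5 =1670.80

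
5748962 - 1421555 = 4327407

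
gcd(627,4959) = 57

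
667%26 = 17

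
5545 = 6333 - 788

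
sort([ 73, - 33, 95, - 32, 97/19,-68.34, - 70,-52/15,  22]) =[ - 70, - 68.34, - 33, - 32,  -  52/15,97/19,  22 , 73 , 95] 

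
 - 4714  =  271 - 4985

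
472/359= 472/359 =1.31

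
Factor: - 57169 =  - 7^1 * 8167^1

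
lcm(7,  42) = 42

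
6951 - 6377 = 574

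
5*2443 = 12215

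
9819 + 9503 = 19322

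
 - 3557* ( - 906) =3222642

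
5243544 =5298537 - 54993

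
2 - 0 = 2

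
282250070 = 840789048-558538978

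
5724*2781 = 15918444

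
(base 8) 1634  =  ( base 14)4a0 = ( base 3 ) 1021020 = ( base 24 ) 1ec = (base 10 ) 924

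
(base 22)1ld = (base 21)23E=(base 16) 3BF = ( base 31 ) ut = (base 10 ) 959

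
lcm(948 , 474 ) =948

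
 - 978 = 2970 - 3948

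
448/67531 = 448/67531 = 0.01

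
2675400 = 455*5880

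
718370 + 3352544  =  4070914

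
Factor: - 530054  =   - 2^1*7^1*37861^1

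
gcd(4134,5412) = 6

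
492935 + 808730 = 1301665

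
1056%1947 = 1056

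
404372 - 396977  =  7395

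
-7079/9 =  - 7079/9 = - 786.56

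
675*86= 58050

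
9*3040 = 27360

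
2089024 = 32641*64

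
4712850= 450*10473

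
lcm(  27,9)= 27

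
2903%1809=1094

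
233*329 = 76657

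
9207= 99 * 93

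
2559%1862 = 697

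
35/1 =35 = 35.00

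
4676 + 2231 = 6907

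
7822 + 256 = 8078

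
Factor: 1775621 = 769^1*2309^1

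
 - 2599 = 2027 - 4626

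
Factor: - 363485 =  - 5^1 * 139^1*523^1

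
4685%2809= 1876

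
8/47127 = 8/47127= 0.00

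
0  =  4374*0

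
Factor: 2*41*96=2^6*3^1 * 41^1 =7872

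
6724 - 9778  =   - 3054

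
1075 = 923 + 152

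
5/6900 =1/1380=0.00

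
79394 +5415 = 84809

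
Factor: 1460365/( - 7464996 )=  - 2^(-2)*3^( - 2)*5^1*7^(  -  1 )*11^( - 1 )*73^1 * 2693^(-1)*4001^1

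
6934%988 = 18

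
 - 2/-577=2/577 = 0.00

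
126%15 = 6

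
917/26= 35 + 7/26 = 35.27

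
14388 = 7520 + 6868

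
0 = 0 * 152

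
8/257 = 8/257 =0.03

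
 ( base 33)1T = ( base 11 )57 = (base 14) 46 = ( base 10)62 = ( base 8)76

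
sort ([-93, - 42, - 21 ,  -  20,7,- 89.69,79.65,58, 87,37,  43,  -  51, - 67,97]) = [-93,-89.69,-67, - 51, - 42, - 21, - 20, 7, 37, 43, 58,79.65,87,  97]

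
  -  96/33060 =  - 1 + 2747/2755 = - 0.00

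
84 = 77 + 7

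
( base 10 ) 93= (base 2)1011101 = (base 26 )3f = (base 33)2R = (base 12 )79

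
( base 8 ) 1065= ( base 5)4230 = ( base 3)202221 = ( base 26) LJ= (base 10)565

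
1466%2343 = 1466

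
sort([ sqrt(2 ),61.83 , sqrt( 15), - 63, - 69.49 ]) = [ - 69.49 , - 63,sqrt(2 ) , sqrt( 15 ), 61.83]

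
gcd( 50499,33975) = 9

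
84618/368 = 229+173/184 = 229.94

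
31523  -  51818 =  - 20295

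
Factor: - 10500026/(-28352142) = 3^ (  -  2 )*7^( - 1) * 13^( - 1) * 19^ ( - 1) * 103^1*911^(-1)*50971^1 = 5250013/14176071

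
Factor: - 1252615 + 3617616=2365001 = 2365001^1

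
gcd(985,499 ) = 1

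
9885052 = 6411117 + 3473935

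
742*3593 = 2666006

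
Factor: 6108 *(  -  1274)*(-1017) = 7913879064 = 2^3*3^3 * 7^2*13^1*113^1*509^1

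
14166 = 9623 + 4543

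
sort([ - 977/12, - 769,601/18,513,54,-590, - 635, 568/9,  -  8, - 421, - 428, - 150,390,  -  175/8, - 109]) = [ - 769 ,- 635, - 590,- 428, - 421, - 150, - 109, - 977/12, - 175/8, - 8, 601/18,54, 568/9,390, 513]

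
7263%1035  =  18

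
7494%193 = 160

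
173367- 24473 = 148894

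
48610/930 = 52 +25/93 = 52.27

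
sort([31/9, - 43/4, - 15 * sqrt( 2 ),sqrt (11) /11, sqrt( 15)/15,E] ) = [ - 15*sqrt( 2), -43/4, sqrt(15)/15,sqrt( 11 )/11,E,31/9 ]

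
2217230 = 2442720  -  225490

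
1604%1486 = 118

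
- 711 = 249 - 960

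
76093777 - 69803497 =6290280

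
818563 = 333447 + 485116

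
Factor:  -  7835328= - 2^6 * 3^2* 61^1 * 223^1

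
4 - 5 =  - 1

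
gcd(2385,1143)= 9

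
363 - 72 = 291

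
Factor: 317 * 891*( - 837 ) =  - 236408139 = - 3^7*11^1 * 31^1 * 317^1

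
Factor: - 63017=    -29^1*41^1*53^1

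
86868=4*21717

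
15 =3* 5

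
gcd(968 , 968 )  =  968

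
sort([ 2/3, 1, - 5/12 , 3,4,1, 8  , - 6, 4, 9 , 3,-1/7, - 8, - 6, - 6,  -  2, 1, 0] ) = [-8, - 6,  -  6, - 6, - 2, - 5/12, - 1/7, 0, 2/3, 1, 1,1,3, 3, 4,4,8, 9]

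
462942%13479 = 4656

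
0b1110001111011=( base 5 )213131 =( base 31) 7I6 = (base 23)DI0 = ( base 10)7291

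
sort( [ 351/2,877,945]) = [351/2, 877,945 ]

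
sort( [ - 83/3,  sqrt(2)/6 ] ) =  [- 83/3, sqrt ( 2 )/6]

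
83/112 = 83/112 = 0.74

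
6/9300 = 1/1550= 0.00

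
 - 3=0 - 3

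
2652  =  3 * 884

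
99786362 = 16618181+83168181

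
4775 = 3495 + 1280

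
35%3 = 2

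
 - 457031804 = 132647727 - 589679531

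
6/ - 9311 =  - 1 + 9305/9311 = - 0.00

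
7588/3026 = 3794/1513=   2.51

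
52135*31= 1616185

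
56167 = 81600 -25433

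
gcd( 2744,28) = 28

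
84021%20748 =1029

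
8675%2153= 63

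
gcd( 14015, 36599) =1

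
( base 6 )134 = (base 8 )72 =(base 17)37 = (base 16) 3A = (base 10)58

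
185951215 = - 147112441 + 333063656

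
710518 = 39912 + 670606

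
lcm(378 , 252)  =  756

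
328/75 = 328/75 = 4.37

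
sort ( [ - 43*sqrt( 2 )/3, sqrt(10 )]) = [ - 43 * sqrt(2) /3,sqrt( 10) ] 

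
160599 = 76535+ 84064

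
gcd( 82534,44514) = 2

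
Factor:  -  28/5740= - 1/205 = - 5^( - 1)*41^( - 1)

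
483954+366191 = 850145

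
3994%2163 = 1831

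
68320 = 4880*14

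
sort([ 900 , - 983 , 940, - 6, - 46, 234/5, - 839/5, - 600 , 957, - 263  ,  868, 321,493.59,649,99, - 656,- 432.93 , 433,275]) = [ - 983, - 656, - 600, - 432.93,-263, - 839/5, - 46,- 6, 234/5,99, 275, 321, 433, 493.59,649, 868, 900 , 940,957]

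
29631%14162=1307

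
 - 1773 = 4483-6256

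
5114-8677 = -3563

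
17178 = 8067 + 9111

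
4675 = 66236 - 61561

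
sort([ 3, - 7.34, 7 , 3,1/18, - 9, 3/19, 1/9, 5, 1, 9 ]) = [ -9,-7.34, 1/18, 1/9 , 3/19 , 1,3,3, 5, 7,9] 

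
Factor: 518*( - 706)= -365708 =-  2^2 * 7^1*37^1*353^1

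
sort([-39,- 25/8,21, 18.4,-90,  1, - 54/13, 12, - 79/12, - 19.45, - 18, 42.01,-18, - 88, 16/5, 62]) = [ - 90, - 88,-39, - 19.45,-18, - 18, - 79/12, - 54/13,-25/8, 1, 16/5, 12,  18.4,  21, 42.01,62 ]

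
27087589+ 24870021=51957610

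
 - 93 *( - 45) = 4185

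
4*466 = 1864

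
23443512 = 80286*292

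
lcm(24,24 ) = 24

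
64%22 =20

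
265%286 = 265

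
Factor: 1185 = 3^1*5^1*79^1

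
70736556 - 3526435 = 67210121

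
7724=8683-959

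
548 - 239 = 309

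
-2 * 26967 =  -53934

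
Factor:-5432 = -2^3*7^1 * 97^1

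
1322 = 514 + 808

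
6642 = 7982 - 1340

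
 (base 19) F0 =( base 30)9f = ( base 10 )285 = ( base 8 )435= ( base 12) 1B9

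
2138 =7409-5271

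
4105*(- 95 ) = - 389975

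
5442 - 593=4849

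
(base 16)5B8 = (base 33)1bc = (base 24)2D0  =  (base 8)2670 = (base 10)1464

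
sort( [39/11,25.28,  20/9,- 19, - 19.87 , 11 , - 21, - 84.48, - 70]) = [-84.48 , - 70,-21, - 19.87 ,- 19,  20/9, 39/11, 11,25.28 ] 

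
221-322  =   - 101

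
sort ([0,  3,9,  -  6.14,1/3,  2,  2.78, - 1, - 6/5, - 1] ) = [ - 6.14, - 6/5, - 1, - 1 , 0, 1/3, 2, 2.78, 3, 9]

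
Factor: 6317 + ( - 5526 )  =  7^1*113^1= 791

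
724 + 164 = 888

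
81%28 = 25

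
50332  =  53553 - 3221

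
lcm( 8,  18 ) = 72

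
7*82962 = 580734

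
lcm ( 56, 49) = 392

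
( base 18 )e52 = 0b1001000010100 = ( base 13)2150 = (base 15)1588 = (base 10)4628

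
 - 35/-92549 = 35/92549= 0.00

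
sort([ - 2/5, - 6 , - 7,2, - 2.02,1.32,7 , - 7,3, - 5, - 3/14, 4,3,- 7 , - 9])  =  [- 9, - 7, - 7, - 7, - 6, - 5, - 2.02, - 2/5,-3/14,1.32,2, 3,3,4,7 ]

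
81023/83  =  976+15/83= 976.18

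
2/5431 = 2/5431 = 0.00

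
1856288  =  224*8287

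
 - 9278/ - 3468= 4639/1734=2.68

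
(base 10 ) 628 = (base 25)103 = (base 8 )1164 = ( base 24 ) 124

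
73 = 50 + 23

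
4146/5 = 4146/5 = 829.20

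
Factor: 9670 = 2^1*5^1*967^1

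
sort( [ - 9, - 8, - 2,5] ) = [-9, - 8, - 2,  5 ] 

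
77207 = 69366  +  7841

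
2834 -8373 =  -5539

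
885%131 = 99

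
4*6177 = 24708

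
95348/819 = 116+ 344/819=116.42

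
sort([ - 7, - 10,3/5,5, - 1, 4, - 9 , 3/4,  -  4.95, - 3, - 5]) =[ - 10, - 9, - 7, - 5, - 4.95, - 3, - 1,3/5, 3/4, 4, 5] 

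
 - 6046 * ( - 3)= 18138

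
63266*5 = 316330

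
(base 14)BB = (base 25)6f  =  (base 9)203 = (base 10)165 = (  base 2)10100101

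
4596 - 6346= - 1750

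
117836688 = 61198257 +56638431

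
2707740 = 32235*84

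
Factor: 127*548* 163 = 11344148 = 2^2*127^1*137^1*163^1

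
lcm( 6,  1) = 6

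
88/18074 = 44/9037 = 0.00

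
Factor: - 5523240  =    -  2^3*3^1*5^1 * 46027^1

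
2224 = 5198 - 2974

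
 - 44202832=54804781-99007613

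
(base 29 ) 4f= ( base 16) 83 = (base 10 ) 131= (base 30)4B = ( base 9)155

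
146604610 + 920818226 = 1067422836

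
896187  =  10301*87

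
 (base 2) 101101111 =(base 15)197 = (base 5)2432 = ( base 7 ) 1033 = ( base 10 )367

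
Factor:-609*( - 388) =236292 = 2^2*3^1 * 7^1*29^1*97^1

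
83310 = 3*27770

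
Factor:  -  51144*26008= -2^6*3^1*2131^1*3251^1 = - 1330153152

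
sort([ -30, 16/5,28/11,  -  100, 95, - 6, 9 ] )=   [ - 100,  -  30,-6, 28/11,16/5,9,95] 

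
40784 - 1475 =39309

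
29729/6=4954 + 5/6 = 4954.83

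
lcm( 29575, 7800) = 709800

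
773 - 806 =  - 33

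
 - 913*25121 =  -22935473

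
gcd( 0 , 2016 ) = 2016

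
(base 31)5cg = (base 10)5193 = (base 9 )7110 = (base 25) 87I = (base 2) 1010001001001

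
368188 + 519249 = 887437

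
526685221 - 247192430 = 279492791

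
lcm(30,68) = 1020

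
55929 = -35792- - 91721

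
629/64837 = 629/64837= 0.01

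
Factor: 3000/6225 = 40/83 = 2^3 * 5^1 * 83^(- 1) 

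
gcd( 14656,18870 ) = 2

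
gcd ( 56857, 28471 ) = 1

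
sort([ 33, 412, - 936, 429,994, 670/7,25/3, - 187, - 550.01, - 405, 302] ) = [ - 936, - 550.01,-405,-187, 25/3, 33, 670/7, 302, 412, 429, 994] 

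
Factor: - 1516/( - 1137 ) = 2^2 * 3^( - 1) = 4/3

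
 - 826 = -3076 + 2250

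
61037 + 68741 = 129778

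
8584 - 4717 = 3867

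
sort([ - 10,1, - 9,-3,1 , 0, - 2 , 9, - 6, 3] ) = [ - 10, - 9 ,-6, - 3, - 2,0, 1, 1 , 3,9]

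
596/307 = 596/307 = 1.94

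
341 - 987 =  - 646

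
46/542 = 23/271 = 0.08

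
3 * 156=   468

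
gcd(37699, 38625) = 1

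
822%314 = 194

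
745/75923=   745/75923 = 0.01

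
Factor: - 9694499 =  - 9694499^1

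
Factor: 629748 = 2^2  *3^3*7^3 * 17^1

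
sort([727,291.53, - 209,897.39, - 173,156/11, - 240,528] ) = [ - 240,-209, - 173,156/11,291.53,528,727,897.39]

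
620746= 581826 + 38920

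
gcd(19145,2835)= 35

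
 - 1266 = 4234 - 5500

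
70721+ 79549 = 150270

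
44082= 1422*31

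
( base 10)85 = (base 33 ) 2j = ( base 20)45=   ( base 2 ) 1010101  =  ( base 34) 2h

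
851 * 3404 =2896804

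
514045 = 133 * 3865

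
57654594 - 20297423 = 37357171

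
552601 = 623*887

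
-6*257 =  - 1542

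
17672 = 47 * 376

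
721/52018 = 721/52018 =0.01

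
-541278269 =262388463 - 803666732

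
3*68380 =205140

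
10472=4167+6305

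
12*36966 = 443592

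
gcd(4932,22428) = 36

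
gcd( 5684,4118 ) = 58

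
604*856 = 517024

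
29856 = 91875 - 62019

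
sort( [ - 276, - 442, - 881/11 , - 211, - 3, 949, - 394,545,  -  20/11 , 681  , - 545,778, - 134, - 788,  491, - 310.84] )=[-788, - 545,  -  442, - 394,-310.84, - 276, - 211, - 134, - 881/11 , - 3, - 20/11 , 491 , 545,681, 778 , 949 ]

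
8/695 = 8/695  =  0.01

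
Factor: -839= - 839^1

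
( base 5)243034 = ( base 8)21670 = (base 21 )KF9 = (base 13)4215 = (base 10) 9144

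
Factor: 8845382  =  2^1 * 7^2*13^1*53^1*131^1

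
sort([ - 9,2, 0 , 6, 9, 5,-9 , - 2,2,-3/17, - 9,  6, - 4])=[ -9, - 9, - 9 ,  -  4  ,-2, - 3/17,  0  ,  2, 2, 5 , 6,6,9]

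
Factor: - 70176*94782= -2^6*3^2*17^1*43^1*15797^1 = -  6651421632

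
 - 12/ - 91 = 12/91= 0.13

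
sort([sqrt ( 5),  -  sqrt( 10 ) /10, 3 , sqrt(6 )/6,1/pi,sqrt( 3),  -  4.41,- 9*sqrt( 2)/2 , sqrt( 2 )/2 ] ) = [ - 9*sqrt( 2 ) /2 , - 4.41, - sqrt (10 )/10, 1/pi , sqrt( 6) /6,  sqrt ( 2 )/2,sqrt(3 ),sqrt( 5)  ,  3]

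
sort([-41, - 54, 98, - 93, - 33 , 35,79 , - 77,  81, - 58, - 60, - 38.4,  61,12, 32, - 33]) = [ - 93, - 77, - 60,  -  58, -54, - 41, - 38.4, - 33 , - 33,  12,32,35, 61,79,81,98]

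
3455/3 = 3455/3 = 1151.67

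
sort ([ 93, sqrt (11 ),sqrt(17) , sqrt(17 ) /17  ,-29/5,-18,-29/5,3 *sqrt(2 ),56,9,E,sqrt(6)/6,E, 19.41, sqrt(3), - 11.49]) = [-18 ,-11.49, - 29/5, - 29/5, sqrt( 17) /17,sqrt( 6 )/6,sqrt( 3 ), E,E, sqrt(11),sqrt(17) , 3 * sqrt( 2 ),  9,19.41, 56, 93 ] 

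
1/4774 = 1/4774 = 0.00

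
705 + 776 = 1481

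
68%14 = 12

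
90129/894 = 30043/298 = 100.82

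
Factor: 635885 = 5^1*17^1*7481^1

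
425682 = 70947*6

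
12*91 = 1092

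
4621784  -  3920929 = 700855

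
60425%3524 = 517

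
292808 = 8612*34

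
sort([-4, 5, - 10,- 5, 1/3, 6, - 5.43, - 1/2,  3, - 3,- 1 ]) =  [ - 10, -5.43,-5, -4,-3, - 1, - 1/2,1/3,  3,5, 6] 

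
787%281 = 225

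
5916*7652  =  45269232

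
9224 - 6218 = 3006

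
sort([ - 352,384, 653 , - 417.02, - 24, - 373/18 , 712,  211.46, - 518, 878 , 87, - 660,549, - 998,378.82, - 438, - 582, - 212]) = [ - 998, - 660,- 582,-518, - 438, - 417.02, - 352, - 212, - 24, - 373/18, 87 , 211.46, 378.82 , 384,549,653,712,878 ]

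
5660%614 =134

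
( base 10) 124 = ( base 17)75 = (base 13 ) 97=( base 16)7c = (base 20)64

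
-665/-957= 665/957=   0.69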